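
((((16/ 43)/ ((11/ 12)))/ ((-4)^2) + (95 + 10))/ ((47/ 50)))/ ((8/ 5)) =6209625/88924 = 69.83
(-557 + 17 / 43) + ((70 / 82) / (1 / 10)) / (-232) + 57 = -102180673/204508 = -499.64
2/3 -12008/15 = -11998/15 = -799.87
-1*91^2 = -8281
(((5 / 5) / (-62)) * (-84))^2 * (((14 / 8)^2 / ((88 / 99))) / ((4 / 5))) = 972405/123008 = 7.91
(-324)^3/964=-8503056/241 = -35282.39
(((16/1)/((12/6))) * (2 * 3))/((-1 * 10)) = -24/5 = -4.80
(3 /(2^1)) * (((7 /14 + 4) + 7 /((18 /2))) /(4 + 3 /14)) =665/354 = 1.88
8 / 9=0.89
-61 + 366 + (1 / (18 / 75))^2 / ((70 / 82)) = 325.34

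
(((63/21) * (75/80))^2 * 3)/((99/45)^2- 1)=50625/8192 = 6.18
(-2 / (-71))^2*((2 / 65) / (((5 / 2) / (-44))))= -704/1638325 = 0.00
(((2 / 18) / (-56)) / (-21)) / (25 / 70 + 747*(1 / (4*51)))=17/723114 = 0.00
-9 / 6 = -3/2 = -1.50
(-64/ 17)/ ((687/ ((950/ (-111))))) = 0.05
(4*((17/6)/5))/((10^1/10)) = 34/15 = 2.27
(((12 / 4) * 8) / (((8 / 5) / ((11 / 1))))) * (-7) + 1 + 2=-1152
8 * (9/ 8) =9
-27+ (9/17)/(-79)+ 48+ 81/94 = 2759019/126242 = 21.86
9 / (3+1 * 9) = 3/4 = 0.75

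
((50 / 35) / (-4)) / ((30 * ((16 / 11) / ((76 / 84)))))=-209/28224 = -0.01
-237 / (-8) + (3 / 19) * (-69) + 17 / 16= 6017/304 = 19.79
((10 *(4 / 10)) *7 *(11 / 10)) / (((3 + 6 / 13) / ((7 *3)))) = 14014/75 = 186.85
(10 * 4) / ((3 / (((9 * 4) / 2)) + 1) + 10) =240/67 = 3.58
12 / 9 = 4/3 = 1.33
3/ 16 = 0.19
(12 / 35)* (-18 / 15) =-72/175 = -0.41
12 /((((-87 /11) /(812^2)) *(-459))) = 1000384/459 = 2179.49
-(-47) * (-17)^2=13583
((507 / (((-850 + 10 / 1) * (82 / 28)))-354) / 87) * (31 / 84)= -9003919/5992560 = -1.50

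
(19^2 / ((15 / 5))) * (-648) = -77976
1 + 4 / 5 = 9/5 = 1.80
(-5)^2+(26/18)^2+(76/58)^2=1962118/68121 = 28.80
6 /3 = 2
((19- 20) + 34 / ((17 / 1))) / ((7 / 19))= 2.71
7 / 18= 0.39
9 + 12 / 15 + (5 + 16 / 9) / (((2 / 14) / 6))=4417/15 = 294.47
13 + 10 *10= 113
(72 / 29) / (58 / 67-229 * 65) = -4824/28919873 = 0.00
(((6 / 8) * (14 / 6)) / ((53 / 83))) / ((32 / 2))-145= -144.83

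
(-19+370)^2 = 123201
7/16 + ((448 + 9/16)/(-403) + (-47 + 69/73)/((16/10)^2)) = -17572051/941408 = -18.67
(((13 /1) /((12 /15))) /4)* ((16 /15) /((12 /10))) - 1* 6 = -2.39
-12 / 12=-1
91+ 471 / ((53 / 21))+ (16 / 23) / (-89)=277.61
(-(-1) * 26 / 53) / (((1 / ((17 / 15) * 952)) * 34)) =12376/795 = 15.57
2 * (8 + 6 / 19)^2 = 49928/361 = 138.30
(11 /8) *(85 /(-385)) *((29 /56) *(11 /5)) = -5423/15680 = -0.35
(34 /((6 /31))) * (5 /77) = 2635/231 = 11.41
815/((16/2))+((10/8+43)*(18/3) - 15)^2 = 502817/8 = 62852.12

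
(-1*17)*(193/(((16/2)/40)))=-16405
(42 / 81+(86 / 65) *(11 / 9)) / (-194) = -1874/170235 = -0.01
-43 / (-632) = 43/632 = 0.07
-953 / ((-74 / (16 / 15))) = 7624/555 = 13.74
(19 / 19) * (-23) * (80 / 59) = -1840/59 = -31.19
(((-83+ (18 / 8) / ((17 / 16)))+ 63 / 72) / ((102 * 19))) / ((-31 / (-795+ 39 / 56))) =-5204277/4919936 = -1.06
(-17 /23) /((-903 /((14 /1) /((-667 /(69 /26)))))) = -17/372853 = 0.00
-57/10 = -5.70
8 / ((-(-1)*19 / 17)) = 136/19 = 7.16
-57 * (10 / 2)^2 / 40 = -285/8 = -35.62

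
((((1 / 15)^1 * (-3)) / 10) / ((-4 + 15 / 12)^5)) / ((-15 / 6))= -1024/20131375 = 0.00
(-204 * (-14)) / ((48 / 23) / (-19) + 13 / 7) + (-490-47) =5866239/5345 = 1097.52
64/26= 32/13 = 2.46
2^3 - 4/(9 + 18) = 212/27 = 7.85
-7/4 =-1.75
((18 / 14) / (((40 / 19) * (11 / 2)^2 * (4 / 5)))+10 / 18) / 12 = 0.05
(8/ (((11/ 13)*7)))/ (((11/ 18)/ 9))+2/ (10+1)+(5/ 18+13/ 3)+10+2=559289/15246 = 36.68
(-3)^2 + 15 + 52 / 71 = 1756/71 = 24.73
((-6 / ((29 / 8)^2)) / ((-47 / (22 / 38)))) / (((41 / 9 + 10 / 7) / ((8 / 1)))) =0.01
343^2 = 117649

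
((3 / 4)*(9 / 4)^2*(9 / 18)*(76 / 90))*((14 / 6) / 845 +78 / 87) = 11305323/7841600 = 1.44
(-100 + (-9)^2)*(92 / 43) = -1748/43 = -40.65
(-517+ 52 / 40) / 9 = -573/10 = -57.30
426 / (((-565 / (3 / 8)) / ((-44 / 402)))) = 2343/75710 = 0.03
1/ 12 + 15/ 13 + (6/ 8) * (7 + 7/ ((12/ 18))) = 4481/312 = 14.36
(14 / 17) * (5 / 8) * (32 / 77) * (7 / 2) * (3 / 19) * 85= 2100/209 = 10.05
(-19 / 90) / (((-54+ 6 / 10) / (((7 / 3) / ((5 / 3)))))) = 133/24030 = 0.01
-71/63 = -1.13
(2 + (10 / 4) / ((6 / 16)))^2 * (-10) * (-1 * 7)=47320/9 = 5257.78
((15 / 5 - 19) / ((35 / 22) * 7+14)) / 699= -352/386547 = 0.00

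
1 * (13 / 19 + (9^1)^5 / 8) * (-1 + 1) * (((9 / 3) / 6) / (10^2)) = 0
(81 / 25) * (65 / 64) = 1053/320 = 3.29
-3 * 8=-24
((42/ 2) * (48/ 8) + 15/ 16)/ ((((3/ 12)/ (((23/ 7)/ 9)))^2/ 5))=1790665/1323 = 1353.49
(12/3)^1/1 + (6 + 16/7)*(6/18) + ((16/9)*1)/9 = 3946/567 = 6.96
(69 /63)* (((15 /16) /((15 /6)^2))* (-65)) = -299/28 = -10.68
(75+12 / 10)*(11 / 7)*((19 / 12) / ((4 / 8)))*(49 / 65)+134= 419.85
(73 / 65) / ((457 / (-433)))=-31609/29705 = -1.06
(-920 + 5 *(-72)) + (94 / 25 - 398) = -41856/25 = -1674.24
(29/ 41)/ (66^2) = 29/178596 = 0.00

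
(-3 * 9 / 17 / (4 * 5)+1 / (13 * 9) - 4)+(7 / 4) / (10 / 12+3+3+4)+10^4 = 397644487/39780 = 9996.09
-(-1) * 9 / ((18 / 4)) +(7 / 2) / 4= 23/8 = 2.88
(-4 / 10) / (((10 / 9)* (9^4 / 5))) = -1/3645 = 0.00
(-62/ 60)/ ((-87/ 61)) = 1891/2610 = 0.72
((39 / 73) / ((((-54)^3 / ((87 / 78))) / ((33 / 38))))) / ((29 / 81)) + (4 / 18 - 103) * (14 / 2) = -719.44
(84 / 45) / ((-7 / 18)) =-24/5 = -4.80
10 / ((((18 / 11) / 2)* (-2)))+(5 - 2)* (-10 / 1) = -325/9 = -36.11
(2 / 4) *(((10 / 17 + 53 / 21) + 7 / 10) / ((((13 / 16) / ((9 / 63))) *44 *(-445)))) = -13609/795119325 = 0.00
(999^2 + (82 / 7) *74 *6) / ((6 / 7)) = 2340805/2 = 1170402.50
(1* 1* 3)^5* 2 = 486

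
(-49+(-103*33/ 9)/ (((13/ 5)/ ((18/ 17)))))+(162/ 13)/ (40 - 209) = -7577165/37349 = -202.87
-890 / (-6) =148.33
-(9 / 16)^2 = -81/256 = -0.32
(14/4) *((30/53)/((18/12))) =70/53 = 1.32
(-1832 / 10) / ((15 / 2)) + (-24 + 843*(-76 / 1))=-4808732/75 = -64116.43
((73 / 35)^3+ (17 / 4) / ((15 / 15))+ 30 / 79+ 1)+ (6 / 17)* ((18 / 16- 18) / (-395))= 847485206/57581125 = 14.72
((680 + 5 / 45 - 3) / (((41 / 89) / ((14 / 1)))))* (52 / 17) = 62943.16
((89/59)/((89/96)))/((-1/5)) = -480/59 = -8.14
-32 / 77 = -0.42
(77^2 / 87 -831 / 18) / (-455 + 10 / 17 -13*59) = -21675/1204312 = -0.02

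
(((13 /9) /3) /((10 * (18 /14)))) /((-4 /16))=-182/1215 = -0.15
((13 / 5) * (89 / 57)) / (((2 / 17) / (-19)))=-19669/30 = -655.63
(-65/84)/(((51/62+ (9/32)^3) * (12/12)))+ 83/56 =81632527/144174744 = 0.57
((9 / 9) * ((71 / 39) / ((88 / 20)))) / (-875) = -71/150150 = 0.00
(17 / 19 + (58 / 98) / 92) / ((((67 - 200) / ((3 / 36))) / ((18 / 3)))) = -77187/22783432 = 0.00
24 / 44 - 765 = -8409/11 = -764.45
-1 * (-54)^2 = -2916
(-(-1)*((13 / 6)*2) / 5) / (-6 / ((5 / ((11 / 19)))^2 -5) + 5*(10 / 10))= 0.18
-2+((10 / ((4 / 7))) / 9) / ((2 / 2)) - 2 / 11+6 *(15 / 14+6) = 58477/1386 = 42.19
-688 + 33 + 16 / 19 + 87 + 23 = -10339/19 = -544.16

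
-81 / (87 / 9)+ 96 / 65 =-13011/1885 = -6.90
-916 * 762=-697992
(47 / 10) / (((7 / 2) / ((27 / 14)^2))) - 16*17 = -1831657/6860 = -267.01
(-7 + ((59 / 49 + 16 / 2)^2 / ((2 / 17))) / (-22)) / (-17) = 381575/163268 = 2.34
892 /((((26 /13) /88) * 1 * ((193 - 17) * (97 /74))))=16502/97 = 170.12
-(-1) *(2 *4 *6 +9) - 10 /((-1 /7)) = 127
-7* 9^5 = -413343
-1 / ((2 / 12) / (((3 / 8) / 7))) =-9/28 = -0.32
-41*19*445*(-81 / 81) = 346655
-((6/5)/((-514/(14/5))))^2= -1764/41280625 = 0.00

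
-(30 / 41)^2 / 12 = -75/1681 = -0.04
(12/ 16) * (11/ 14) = 33/56 = 0.59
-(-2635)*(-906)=-2387310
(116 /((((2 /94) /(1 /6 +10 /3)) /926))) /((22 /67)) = 591942722/11 = 53812974.73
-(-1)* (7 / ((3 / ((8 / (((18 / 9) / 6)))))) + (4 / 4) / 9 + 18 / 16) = 4121/72 = 57.24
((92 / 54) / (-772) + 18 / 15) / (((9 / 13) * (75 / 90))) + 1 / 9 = 854846/390825 = 2.19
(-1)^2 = 1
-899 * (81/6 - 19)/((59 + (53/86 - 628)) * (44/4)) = -38657/48881 = -0.79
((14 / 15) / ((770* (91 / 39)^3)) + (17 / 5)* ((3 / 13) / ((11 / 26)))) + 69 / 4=7208181/377300 = 19.10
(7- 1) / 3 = 2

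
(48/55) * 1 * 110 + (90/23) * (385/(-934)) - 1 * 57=401574/10741 = 37.39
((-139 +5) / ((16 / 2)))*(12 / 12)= -67/4 = -16.75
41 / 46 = 0.89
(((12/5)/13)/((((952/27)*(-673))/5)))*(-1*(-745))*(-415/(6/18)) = 75129525/2082262 = 36.08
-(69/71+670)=-47639/71 = -670.97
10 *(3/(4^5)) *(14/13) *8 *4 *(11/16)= 1155/1664 = 0.69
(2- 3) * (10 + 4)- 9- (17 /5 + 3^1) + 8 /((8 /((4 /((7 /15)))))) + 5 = -554/35 = -15.83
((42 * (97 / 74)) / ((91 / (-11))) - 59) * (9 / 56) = -71055/6734 = -10.55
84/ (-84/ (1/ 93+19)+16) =37128/5119 = 7.25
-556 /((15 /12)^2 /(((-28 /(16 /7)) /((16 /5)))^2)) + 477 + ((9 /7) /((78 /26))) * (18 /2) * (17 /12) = -2120029/448 = -4732.21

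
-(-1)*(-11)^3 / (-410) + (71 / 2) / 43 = 35894/8815 = 4.07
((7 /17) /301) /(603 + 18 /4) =2/888165 = 0.00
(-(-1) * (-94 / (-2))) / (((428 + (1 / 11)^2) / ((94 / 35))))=0.29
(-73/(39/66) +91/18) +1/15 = -138547/1170 = -118.42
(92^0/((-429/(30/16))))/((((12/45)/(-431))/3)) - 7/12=282917/13728 = 20.61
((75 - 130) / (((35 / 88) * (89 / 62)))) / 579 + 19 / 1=6793607/360717 = 18.83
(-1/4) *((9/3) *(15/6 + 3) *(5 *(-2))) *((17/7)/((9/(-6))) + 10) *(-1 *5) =-12100/7 = -1728.57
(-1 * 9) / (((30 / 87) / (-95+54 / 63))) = 171999/70 = 2457.13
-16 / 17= -0.94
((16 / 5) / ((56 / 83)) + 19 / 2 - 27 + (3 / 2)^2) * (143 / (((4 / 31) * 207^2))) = -6520943/23995440 = -0.27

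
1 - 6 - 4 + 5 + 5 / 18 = -67/18 = -3.72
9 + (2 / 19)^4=9.00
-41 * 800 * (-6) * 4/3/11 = 262400/11 = 23854.55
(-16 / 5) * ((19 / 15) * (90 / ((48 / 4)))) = -152/5 = -30.40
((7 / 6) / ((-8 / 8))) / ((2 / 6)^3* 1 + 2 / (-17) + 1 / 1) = -1071/844 = -1.27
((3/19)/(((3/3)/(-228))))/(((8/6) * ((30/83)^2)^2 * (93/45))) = -47458321/62000 = -765.46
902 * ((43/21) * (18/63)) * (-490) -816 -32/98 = -38130280/147 = -259389.66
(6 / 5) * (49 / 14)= 21/5 = 4.20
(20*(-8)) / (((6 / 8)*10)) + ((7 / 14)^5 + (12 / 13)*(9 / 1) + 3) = -12473/1248 = -9.99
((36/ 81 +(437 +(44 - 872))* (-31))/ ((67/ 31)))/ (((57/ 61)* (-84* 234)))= -206294863/675596376 = -0.31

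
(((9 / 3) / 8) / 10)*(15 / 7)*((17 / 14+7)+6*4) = 4059/1568 = 2.59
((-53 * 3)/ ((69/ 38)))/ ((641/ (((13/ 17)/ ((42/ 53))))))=-0.13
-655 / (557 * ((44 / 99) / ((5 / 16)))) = -29475/35648 = -0.83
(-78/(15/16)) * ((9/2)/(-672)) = 39/70 = 0.56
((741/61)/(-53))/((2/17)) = -12597/6466 = -1.95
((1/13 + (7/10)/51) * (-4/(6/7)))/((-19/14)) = 58898/188955 = 0.31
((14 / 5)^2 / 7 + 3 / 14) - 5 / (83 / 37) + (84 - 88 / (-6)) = 8520833/87150 = 97.77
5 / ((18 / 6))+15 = 50/3 = 16.67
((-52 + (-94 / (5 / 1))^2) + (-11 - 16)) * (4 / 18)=4574/75 = 60.99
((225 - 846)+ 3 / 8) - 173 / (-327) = -1622171/2616 = -620.10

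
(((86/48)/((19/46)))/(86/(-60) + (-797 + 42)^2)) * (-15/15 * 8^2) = -6880/14126671 = 0.00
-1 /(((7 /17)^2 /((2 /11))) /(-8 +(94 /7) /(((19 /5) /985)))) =-3724.11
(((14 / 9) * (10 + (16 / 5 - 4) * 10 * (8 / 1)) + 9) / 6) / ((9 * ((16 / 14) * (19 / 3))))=-175/912 = -0.19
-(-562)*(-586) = -329332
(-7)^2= 49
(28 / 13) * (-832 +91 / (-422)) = -378210/211 = -1792.46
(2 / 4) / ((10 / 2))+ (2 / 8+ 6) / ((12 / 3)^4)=637/5120 = 0.12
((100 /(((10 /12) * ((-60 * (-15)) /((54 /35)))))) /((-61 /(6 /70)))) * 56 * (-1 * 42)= 5184/7625 = 0.68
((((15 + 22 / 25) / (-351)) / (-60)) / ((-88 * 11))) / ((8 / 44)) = -397/92664000 = 0.00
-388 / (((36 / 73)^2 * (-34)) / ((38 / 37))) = 9821347/203796 = 48.19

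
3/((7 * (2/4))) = 6/7 = 0.86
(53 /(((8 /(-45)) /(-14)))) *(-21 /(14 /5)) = -250425/8 = -31303.12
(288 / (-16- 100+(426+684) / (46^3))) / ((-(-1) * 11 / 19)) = -266311296/62094263 = -4.29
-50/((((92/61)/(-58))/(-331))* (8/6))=-43915425/92 = -477341.58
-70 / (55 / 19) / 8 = -133/44 = -3.02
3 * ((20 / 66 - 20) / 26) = -25/11 = -2.27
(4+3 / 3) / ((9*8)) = 5/72 = 0.07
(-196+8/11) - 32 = -2500/11 = -227.27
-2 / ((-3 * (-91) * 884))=-1/120666 = 0.00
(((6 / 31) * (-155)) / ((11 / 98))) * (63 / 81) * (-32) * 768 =56197120/11 = 5108829.09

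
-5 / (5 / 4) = -4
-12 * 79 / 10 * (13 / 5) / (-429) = 158/275 = 0.57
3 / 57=1/19 = 0.05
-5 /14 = -0.36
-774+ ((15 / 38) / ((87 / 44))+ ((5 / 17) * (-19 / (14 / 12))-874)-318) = -129209634/65569 = -1970.59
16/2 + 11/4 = 43/4 = 10.75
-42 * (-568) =23856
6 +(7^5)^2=282475255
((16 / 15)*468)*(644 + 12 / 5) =8067072/25 = 322682.88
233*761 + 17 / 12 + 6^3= 2130365/12 = 177530.42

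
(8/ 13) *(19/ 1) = 11.69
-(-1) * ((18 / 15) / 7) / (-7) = -6/245 = -0.02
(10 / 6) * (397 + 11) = 680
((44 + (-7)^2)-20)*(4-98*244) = -1745284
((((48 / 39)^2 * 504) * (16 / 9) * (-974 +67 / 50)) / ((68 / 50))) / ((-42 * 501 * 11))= 4.19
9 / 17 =0.53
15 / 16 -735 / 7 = -1665/16 = -104.06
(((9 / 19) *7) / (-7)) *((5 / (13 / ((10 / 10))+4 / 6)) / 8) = -0.02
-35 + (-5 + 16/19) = -744/19 = -39.16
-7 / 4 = -1.75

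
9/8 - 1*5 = -31/8 = -3.88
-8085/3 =-2695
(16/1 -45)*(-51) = 1479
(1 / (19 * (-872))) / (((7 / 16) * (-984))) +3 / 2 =1.50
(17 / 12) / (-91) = -17/1092 = -0.02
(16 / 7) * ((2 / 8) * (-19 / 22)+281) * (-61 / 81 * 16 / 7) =-48231968/43659 = -1104.74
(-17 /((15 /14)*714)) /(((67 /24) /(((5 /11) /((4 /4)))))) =-8/2211 = 0.00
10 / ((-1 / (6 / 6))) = -10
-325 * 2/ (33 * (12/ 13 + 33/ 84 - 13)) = 236600/140349 = 1.69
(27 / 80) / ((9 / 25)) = 15/16 = 0.94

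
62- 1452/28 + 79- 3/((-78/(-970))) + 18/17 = 81827/1547 = 52.89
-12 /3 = -4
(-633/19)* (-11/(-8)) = -6963/152 = -45.81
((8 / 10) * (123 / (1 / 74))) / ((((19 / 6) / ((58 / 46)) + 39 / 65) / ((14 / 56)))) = 1583748/2707 = 585.06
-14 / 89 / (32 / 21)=-147/1424 = -0.10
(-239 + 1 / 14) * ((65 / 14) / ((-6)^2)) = -72475/2352 = -30.81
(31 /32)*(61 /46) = 1891/1472 = 1.28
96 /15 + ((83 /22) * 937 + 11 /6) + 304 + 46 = 642391/165 = 3893.28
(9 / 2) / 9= 1/2 = 0.50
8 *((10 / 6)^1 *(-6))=-80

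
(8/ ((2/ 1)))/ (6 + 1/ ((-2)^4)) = 64/97 = 0.66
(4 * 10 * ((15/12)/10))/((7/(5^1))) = 25/7 = 3.57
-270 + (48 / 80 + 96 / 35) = -9333/35 = -266.66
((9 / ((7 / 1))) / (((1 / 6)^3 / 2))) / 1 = 3888/7 = 555.43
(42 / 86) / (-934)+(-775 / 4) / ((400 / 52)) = -8092811/321296 = -25.19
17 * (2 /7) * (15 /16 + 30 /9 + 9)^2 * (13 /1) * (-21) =-89674949/384 = -233528.51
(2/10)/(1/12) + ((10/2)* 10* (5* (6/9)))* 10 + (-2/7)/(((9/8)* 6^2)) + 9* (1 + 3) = 4833844/2835 = 1705.06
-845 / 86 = -9.83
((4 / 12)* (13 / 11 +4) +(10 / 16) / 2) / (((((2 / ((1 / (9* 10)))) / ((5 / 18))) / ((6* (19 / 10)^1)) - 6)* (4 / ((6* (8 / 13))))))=6821/184184 = 0.04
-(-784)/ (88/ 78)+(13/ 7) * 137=73099/77 = 949.34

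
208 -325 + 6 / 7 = -813/7 = -116.14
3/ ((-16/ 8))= -1.50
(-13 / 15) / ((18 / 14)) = -91/135 = -0.67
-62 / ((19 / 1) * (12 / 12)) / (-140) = 31/1330 = 0.02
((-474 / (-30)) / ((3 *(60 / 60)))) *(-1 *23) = -1817/15 = -121.13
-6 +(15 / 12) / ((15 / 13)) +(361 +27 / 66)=47057/132 = 356.49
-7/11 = -0.64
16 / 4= 4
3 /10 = 0.30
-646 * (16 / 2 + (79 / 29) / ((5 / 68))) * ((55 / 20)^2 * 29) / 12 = -63822539/120 = -531854.49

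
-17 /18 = -0.94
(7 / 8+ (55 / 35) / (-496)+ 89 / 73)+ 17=19.09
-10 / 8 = -5/4 = -1.25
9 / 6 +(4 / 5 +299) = 3013/10 = 301.30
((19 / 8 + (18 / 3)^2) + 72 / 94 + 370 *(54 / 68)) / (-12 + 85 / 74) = -30.68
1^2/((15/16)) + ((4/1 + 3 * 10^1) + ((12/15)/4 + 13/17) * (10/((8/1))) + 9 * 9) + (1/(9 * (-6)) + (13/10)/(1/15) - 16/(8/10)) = 535901/4590 = 116.75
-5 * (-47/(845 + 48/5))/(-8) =-1175/34184 = -0.03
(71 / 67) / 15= 71/1005 = 0.07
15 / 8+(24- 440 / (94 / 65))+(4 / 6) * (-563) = -737389/1128 = -653.71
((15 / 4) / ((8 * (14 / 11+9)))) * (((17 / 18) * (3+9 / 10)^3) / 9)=410839/1446400 = 0.28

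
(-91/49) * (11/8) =-2.55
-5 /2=-2.50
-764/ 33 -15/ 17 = -13483/561 = -24.03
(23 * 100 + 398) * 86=232028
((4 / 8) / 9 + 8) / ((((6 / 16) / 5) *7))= 2900/189 = 15.34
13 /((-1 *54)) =-13/54 = -0.24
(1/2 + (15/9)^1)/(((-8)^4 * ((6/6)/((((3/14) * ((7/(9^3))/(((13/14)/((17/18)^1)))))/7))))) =17/107495424 = 0.00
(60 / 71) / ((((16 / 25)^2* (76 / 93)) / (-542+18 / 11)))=-647803125/474848 = -1364.23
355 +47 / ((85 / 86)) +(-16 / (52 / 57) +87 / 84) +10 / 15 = 35895059/92820 = 386.72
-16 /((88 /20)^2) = -100/121 = -0.83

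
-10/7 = -1.43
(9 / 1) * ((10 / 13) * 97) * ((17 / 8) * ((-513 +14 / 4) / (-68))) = 4447935/416 = 10692.15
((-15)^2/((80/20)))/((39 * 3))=25/52 = 0.48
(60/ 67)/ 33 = 20/737 = 0.03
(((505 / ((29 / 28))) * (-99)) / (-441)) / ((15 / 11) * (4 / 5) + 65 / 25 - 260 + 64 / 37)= -45217700/105168007 = -0.43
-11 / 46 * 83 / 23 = -913/1058 = -0.86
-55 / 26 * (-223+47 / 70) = 171193/364 = 470.31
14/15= 0.93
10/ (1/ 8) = 80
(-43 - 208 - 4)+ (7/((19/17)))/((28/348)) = -3366/19 = -177.16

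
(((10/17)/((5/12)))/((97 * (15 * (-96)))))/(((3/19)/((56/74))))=-133/2745585 = 0.00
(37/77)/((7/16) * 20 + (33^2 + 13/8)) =296/677215 = 0.00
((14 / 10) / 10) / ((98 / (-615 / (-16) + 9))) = 759/11200 = 0.07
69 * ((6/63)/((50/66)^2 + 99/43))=1077021/471401 = 2.28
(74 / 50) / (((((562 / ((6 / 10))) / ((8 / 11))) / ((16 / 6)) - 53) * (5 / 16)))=18944/1719875 = 0.01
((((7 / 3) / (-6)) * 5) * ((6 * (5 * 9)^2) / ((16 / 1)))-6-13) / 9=-23929/144 = -166.17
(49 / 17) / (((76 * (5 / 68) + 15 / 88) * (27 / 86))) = 370832/232605 = 1.59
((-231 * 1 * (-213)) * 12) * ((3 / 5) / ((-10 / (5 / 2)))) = -442827/5 = -88565.40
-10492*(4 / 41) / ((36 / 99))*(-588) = 67862256/41 = 1655176.98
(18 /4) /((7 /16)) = 72/7 = 10.29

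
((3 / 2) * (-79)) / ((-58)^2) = -0.04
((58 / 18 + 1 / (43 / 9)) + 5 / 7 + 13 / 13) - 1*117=-303013/2709 = -111.85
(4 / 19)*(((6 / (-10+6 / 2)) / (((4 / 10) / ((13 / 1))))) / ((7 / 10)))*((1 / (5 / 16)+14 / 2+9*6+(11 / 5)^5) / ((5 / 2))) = -32240832/83125 = -387.86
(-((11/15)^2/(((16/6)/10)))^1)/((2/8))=-8.07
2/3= 0.67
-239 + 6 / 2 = -236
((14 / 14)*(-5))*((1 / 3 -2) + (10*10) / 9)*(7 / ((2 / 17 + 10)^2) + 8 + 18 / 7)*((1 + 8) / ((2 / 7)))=-936435225/59168 = -15826.72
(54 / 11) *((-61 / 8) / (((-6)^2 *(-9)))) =61/528 = 0.12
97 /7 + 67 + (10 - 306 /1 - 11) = -1583/7 = -226.14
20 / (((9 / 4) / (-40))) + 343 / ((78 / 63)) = -18373/234 = -78.52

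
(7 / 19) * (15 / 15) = 7/19 = 0.37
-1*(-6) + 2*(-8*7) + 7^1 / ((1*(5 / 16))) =-418/5 = -83.60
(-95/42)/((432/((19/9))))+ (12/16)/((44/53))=1602899/1796256 = 0.89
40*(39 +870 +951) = 74400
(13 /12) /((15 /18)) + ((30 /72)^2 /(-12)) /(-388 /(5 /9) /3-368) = 33741553/25954560 = 1.30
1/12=0.08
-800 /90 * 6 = -160/3 = -53.33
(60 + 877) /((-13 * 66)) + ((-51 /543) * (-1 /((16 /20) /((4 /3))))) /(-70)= -594805/543543 = -1.09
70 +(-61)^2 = 3791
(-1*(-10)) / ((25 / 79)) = 158/5 = 31.60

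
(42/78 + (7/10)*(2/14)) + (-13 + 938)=120333/130 = 925.64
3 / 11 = 0.27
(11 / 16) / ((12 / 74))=407/96 = 4.24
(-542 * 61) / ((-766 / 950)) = 15704450/383 = 41003.79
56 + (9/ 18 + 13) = 69.50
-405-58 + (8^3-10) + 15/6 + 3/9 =41.83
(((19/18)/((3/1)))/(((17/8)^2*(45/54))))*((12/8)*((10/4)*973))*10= 2957920/867 = 3411.67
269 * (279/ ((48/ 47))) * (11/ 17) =12933789/272 = 47550.69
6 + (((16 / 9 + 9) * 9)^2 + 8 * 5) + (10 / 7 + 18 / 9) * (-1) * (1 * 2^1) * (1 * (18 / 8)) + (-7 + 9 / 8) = 528287/56 = 9433.70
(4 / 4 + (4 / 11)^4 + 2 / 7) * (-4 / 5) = -1.04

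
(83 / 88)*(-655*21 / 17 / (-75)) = 10.18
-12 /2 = -6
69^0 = 1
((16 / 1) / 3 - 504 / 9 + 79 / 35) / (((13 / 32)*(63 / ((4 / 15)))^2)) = -200192/93767625 = 0.00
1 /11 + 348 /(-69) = -1253/253 = -4.95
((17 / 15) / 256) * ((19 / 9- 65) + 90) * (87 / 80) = 30073/230400 = 0.13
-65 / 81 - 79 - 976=-85520/81 = -1055.80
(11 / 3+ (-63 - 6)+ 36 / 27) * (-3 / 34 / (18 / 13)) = 4.08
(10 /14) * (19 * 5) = 475/7 = 67.86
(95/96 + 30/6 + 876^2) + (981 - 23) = 73760639/96 = 768339.99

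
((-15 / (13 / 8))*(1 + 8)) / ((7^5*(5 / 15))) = -3240/218491 = -0.01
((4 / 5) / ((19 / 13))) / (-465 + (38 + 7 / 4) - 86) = -208/194275 = 0.00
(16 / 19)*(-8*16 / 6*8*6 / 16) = -1024/19 = -53.89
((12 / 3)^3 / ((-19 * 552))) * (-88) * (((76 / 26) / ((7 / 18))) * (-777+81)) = -5879808/2093 = -2809.27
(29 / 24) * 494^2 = 294876.83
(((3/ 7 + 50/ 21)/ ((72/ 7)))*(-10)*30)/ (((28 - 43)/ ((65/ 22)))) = 16.14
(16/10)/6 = 4/15 = 0.27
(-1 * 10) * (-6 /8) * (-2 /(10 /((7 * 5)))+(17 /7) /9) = -1060/21 = -50.48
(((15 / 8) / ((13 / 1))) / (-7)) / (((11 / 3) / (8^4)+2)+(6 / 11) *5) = -253440/58157827 = 0.00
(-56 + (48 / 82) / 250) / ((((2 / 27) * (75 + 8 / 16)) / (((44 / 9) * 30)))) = -1468.55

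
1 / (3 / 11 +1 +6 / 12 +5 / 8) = 0.42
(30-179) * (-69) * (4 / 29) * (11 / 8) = 113091/58 = 1949.84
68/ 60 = 17/15 = 1.13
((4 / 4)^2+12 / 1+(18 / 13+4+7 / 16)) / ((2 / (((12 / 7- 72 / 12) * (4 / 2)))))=-58725/728 = -80.67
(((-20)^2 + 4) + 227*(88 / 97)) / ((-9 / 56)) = -3795.17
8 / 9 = 0.89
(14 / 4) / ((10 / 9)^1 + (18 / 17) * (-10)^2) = 1071/32740 = 0.03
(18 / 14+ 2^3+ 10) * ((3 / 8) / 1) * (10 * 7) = 2025/4 = 506.25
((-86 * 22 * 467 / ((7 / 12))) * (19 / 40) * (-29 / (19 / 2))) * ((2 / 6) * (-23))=-589337188/35 = -16838205.37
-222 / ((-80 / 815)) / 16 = 18093/128 = 141.35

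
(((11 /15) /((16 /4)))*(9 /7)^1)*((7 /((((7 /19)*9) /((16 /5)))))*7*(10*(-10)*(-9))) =10032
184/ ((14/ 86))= 7912/7 = 1130.29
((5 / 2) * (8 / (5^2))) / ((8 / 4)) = 2/5 = 0.40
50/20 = 5/2 = 2.50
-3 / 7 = -0.43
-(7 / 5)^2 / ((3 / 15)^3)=-245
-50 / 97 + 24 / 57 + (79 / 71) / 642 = -7785671/84007626 = -0.09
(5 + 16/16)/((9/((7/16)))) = 7/24 = 0.29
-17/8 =-2.12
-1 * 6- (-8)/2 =-2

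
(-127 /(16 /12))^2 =145161/16 = 9072.56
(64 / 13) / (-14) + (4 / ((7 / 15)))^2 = 46576/637 = 73.12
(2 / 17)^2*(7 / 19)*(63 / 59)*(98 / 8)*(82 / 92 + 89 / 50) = 33191424/186282175 = 0.18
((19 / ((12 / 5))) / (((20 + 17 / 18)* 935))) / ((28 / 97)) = 5529/3947944 = 0.00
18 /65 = 0.28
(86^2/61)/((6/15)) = 18490/61 = 303.11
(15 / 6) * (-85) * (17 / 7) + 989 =6621/14 = 472.93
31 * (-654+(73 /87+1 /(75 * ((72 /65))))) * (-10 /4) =634155313/12528 = 50619.04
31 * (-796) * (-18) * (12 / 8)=666252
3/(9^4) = 1/2187 = 0.00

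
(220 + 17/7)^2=2424249/49 = 49474.47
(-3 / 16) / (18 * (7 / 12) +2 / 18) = -27/1528 = -0.02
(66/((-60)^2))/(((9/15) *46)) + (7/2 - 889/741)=9411557/4090320 = 2.30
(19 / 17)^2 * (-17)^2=361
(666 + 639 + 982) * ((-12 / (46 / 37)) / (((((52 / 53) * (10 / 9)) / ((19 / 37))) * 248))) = -62181243/1483040 = -41.93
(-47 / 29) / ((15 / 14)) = -658/435 = -1.51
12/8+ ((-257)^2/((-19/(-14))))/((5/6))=11096517/190 = 58402.72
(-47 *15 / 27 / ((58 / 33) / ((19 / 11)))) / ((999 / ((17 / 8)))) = -75905/1390608 = -0.05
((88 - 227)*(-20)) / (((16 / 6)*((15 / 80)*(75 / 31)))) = 34472/15 = 2298.13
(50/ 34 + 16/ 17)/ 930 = 41/15810 = 0.00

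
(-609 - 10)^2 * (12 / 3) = 1532644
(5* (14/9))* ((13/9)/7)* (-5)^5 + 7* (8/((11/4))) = -4450606/891 = -4995.07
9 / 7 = 1.29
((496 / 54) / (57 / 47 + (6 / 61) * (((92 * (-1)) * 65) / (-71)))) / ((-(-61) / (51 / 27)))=14068792/469774161 = 0.03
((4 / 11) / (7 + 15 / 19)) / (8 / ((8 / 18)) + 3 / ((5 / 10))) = 19/9768 = 0.00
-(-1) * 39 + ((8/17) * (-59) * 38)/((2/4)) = -35209/17 = -2071.12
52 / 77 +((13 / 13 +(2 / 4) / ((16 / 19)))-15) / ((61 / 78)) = -1237535/75152 = -16.47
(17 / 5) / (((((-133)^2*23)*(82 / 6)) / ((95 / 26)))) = 51/22826258 = 0.00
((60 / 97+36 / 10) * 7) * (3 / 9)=4774/485 = 9.84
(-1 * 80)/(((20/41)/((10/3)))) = -1640/3 = -546.67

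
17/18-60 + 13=-829/18 = -46.06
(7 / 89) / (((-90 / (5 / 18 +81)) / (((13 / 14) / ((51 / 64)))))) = -0.08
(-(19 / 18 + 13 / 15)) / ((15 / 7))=-1211/1350 = -0.90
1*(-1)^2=1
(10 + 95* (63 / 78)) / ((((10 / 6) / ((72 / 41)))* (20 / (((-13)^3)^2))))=110274021/5 = 22054804.20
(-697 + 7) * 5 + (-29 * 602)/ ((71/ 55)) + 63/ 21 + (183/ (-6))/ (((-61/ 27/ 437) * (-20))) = -17265.78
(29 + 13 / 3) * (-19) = -633.33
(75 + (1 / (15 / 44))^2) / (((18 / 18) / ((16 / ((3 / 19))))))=5718544/675 = 8471.92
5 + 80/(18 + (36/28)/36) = 953/101 = 9.44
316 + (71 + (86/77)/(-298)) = 4440008/11473 = 387.00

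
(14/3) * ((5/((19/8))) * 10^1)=5600/57 = 98.25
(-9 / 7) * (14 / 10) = -9/5 = -1.80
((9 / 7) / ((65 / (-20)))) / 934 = -18/42497 = 0.00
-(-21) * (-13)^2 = 3549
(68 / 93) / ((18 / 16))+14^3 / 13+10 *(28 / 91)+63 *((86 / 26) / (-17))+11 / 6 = 75610903/369954 = 204.38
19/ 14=1.36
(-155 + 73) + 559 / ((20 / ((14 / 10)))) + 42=-87/100 = -0.87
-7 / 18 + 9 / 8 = 53/72 = 0.74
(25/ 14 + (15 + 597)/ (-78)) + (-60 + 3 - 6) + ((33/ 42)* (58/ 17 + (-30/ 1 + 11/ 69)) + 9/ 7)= -9451049/106743 = -88.54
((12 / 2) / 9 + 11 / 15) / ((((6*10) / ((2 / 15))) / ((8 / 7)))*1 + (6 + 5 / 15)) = 84/24005 = 0.00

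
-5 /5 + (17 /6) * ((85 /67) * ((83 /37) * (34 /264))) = 75527/1963368 = 0.04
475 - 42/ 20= 4729/10 = 472.90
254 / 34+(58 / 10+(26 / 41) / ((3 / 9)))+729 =2593443/3485 = 744.17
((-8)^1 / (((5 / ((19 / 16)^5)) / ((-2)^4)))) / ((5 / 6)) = -7428297/102400 = -72.54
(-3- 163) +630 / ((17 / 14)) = 5998/17 = 352.82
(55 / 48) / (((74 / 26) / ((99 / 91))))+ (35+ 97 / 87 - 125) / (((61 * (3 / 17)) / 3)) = -535142179/21992208 = -24.33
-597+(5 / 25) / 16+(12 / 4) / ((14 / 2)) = -334073/560 = -596.56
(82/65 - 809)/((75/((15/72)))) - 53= -55.24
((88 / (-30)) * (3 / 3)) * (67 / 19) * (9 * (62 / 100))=-137082/2375 = -57.72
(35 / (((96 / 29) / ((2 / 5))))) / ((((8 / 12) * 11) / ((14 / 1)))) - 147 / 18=-49/528 = -0.09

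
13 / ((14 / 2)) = 13/7 = 1.86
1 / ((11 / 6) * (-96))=-1/176 = -0.01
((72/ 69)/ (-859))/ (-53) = 24/1047121 = 0.00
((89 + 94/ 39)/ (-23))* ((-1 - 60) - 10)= 11005/39 = 282.18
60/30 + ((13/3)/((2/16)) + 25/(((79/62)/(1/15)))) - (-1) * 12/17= 51948/1343 = 38.68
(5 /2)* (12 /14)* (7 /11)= 15/11 = 1.36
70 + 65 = 135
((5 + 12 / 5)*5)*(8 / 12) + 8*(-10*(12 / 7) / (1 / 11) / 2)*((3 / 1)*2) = -94522/21 = -4501.05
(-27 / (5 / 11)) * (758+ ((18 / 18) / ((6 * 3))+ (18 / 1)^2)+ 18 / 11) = -643713/10 = -64371.30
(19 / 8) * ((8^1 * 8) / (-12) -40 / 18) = -323/18 = -17.94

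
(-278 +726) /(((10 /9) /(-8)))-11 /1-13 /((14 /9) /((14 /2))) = -32951/10 = -3295.10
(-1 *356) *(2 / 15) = -712/15 = -47.47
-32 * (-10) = 320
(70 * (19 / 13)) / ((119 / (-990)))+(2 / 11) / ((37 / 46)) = -76536368/89947 = -850.91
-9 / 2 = -4.50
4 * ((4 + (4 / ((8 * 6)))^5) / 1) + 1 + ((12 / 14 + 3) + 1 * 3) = 10388743/435456 = 23.86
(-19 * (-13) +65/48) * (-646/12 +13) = -2920645/288 = -10141.13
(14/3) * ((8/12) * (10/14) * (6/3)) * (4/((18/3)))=2.96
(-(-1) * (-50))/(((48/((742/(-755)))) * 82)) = 1855/148584 = 0.01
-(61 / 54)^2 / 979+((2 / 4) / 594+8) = 8.00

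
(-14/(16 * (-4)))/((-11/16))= -7/22 = -0.32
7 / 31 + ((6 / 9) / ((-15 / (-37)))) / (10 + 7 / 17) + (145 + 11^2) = 65774143/246915 = 266.38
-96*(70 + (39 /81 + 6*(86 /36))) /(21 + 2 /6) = -1145/3 = -381.67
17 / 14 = 1.21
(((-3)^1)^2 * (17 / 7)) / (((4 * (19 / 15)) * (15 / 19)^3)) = 6137/700 = 8.77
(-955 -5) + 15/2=-1905/2 = -952.50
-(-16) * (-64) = -1024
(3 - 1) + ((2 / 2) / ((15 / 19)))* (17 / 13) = 713/195 = 3.66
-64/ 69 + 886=61070/69 = 885.07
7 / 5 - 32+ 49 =92/5 = 18.40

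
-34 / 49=-0.69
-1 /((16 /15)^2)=-225/256 = -0.88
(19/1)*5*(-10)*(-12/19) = 600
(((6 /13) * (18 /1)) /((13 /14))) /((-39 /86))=-43344/2197 = -19.73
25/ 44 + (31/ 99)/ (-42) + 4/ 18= 6511/8316 = 0.78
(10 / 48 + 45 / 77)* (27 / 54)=1465/3696 = 0.40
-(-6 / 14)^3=27/343 = 0.08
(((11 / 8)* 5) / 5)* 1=11/8 = 1.38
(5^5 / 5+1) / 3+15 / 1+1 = 674/3 = 224.67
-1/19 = -0.05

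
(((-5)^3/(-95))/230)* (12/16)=15/3496 = 0.00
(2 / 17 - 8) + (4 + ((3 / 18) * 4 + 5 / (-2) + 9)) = 335/102 = 3.28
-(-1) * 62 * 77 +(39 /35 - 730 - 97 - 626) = 116274/35 = 3322.11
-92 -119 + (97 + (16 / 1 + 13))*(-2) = -463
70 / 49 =10/7 = 1.43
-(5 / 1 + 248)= -253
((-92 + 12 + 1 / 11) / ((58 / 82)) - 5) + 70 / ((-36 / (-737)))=7551193/5742 = 1315.08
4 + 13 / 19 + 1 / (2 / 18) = 260/19 = 13.68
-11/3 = -3.67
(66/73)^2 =0.82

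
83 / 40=2.08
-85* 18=-1530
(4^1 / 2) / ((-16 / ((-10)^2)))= -25/2 = -12.50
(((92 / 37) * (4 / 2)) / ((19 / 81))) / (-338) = -7452/118807 = -0.06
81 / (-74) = -81/74 = -1.09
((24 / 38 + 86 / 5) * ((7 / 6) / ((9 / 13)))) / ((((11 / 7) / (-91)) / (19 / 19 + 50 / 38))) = -196392196/48735 = -4029.80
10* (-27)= -270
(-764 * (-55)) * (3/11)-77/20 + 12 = 229363/20 = 11468.15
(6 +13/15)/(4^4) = 103/3840 = 0.03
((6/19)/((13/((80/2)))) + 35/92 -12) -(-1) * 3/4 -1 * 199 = -1186749/5681 = -208.90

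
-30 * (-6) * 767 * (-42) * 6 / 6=-5798520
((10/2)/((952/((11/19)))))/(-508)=-55/9188704 = 0.00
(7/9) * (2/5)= 0.31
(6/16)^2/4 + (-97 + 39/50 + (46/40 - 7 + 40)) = -397023/6400 = -62.03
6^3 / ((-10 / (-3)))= 324/5 = 64.80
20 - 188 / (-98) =1074/49 = 21.92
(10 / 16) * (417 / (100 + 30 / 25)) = 10425/4048 = 2.58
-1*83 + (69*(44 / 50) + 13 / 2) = -789/50 = -15.78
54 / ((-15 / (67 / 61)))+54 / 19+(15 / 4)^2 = 12.95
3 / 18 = 1/6 = 0.17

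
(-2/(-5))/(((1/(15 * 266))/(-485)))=-774060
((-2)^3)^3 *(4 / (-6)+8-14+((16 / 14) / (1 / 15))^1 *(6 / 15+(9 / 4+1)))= -601088/21 = -28623.24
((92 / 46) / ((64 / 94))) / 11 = 47/176 = 0.27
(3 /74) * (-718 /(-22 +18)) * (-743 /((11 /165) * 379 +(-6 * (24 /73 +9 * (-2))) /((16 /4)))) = -104.43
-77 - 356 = -433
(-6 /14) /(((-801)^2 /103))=-103/1497069 = 0.00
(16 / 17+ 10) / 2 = 93/17 = 5.47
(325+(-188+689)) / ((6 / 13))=5369/3 = 1789.67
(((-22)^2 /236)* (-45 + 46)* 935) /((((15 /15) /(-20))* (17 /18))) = -2395800/59 = -40606.78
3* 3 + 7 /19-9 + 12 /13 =1.29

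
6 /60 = 1/10 = 0.10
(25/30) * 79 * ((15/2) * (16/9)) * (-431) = -3404900/9 = -378322.22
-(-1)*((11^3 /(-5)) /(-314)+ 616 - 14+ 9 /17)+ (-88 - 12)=13435137/26690 = 503.38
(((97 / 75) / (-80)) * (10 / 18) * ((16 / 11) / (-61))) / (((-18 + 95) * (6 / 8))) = 388/104625675 = 0.00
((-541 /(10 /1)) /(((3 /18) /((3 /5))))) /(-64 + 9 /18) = 9738/3175 = 3.07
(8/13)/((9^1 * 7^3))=8/40131 = 0.00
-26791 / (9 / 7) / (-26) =187537/234 = 801.44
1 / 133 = 0.01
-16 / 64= -1/4 = -0.25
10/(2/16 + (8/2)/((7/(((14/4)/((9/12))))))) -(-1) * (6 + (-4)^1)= 374/67 = 5.58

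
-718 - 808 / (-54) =-18982/27 = -703.04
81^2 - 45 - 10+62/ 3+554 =21242/3 = 7080.67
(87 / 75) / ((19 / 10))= 58/95 = 0.61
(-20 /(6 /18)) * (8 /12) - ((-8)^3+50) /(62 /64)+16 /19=257832/589 = 437.75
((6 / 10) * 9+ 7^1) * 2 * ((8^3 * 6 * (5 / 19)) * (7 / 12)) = 222208/19 = 11695.16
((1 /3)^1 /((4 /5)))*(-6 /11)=-5/22 = -0.23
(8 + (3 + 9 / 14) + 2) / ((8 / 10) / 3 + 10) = 2865/2156 = 1.33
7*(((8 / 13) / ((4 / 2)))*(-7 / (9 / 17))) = -3332/117 = -28.48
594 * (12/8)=891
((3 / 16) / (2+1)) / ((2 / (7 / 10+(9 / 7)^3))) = 9691/109760 = 0.09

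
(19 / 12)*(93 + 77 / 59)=26429/177 = 149.32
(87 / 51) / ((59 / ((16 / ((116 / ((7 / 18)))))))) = 14/9027 = 0.00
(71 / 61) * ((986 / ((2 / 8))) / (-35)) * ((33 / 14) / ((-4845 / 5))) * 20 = 362384/56791 = 6.38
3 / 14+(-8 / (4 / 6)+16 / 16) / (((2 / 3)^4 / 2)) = -6225/56 = -111.16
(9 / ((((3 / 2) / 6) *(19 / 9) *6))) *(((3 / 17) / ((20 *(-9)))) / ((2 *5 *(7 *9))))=-1/226100 = 0.00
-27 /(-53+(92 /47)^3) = 2803221/4723931 = 0.59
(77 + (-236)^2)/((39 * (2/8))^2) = 99152/169 = 586.70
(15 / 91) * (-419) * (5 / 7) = -31425/637 = -49.33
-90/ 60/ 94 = -3/188 = -0.02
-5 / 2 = -2.50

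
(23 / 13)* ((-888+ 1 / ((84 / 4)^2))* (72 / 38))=-36027844/12103 = -2976.77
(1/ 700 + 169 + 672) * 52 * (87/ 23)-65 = 665559206/4025 = 165356.32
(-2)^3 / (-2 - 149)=8/151 = 0.05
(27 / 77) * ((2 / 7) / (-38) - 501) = -1799118/10241 = -175.68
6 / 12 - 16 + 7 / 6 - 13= -82/3 = -27.33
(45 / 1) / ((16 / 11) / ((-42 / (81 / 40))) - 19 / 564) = -9771300/22543 = -433.45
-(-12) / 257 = 12/257 = 0.05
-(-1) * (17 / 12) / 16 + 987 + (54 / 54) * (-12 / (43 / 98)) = 7923611/8256 = 959.74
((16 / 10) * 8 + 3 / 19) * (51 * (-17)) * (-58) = 61902066/95 = 651600.69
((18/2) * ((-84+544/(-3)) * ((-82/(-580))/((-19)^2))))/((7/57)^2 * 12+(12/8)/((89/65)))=-26141436/35680585 = -0.73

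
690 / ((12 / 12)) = 690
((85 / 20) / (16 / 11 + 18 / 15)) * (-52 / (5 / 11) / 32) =-26741/4672 = -5.72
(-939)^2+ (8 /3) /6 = 7935493/9 = 881721.44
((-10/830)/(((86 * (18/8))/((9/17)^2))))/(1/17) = -18/60673 = 0.00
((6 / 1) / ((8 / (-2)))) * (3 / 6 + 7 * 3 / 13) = -165/52 = -3.17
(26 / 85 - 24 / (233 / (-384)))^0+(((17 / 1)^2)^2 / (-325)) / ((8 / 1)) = -80921/2600 = -31.12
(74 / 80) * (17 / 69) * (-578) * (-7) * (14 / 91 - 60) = -494989663/8970 = -55182.79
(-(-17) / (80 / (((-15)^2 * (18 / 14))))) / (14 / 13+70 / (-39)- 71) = -268515/313264 = -0.86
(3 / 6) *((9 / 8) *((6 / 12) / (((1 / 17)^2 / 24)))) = 7803/4 = 1950.75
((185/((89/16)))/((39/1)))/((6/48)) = 23680/3471 = 6.82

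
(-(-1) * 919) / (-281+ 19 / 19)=-919/280 = -3.28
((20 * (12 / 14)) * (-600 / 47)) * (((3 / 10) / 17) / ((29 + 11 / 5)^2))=-3750/945217 = 0.00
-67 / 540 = -0.12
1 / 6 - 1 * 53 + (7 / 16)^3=-648187/12288 = -52.75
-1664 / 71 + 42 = 1318/71 = 18.56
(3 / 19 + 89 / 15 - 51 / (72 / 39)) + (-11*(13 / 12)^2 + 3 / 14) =-3277789/95760 = -34.23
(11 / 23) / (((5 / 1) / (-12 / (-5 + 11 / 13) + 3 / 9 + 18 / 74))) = 12694/38295 = 0.33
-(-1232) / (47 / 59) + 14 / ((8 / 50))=153601/94 = 1634.05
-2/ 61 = -0.03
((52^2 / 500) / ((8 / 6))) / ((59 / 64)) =32448/7375 = 4.40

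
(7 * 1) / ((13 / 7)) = 49/13 = 3.77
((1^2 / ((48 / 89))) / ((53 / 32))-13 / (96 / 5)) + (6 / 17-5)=-363685/86496 = -4.20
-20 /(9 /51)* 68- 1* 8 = -23144/3 = -7714.67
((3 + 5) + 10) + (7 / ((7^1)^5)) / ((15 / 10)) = 129656/7203 = 18.00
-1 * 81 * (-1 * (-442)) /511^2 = -35802/261121 = -0.14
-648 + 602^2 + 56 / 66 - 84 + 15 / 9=11935259/33 = 361674.52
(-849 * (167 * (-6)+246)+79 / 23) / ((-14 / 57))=-841461987/322 = -2613235.98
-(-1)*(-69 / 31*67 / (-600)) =0.25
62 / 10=6.20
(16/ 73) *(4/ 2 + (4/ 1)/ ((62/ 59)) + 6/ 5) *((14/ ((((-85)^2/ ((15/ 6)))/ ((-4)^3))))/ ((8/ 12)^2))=-17515008/16350175 = -1.07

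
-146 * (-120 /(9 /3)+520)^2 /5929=-33638400/5929 = -5673.54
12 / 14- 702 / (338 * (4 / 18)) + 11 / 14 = -7.70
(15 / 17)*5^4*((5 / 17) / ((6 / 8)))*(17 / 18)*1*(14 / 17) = 437500/2601 = 168.20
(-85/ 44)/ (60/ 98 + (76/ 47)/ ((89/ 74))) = -0.99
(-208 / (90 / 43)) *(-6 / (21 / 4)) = 35776/315 = 113.57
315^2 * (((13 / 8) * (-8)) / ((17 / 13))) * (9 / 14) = -21560175/34 = -634122.79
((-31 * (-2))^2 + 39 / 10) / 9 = 38479/90 = 427.54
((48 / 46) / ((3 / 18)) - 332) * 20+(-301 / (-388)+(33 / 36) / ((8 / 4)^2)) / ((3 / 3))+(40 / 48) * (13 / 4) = -232419131/35696 = -6511.07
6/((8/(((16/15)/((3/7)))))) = 28/15 = 1.87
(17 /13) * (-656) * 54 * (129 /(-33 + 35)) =-38842416/13 = -2987878.15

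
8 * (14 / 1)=112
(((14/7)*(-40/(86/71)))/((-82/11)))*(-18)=-281160/1763 = -159.48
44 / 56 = 11/14 = 0.79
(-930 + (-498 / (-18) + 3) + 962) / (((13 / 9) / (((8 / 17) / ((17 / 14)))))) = 63168/3757 = 16.81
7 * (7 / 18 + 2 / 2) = 175/18 = 9.72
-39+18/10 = -186/5 = -37.20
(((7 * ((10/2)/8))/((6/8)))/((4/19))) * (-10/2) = -3325/24 = -138.54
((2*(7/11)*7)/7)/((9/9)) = 14/11 = 1.27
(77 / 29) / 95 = 77/2755 = 0.03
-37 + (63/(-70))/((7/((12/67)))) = -86819/2345 = -37.02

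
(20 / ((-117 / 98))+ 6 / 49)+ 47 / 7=-56845/5733 = -9.92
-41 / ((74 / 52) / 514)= -547924/37 = -14808.76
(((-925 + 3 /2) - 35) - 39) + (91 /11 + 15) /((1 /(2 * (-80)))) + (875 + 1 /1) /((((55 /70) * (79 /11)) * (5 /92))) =-16204339/8690 = -1864.71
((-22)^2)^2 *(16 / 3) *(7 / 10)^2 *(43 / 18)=987154784/675 = 1462451.53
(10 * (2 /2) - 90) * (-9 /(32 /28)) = 630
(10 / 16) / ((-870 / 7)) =-7/1392 = -0.01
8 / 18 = 4/9 = 0.44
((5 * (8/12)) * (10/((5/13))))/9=260/27 = 9.63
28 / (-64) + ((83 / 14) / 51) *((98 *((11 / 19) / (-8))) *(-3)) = 10521/5168 = 2.04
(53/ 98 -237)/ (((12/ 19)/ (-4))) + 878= 698419/294 = 2375.57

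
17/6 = 2.83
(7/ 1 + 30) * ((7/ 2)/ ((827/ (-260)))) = -33670/827 = -40.71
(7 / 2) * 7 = 49/2 = 24.50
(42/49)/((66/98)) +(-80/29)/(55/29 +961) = 97514/76791 = 1.27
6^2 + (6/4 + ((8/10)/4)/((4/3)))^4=6945921/160000 = 43.41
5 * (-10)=-50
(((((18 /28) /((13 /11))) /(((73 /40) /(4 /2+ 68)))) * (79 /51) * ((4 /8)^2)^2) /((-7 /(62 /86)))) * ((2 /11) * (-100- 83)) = 33612525/4856033 = 6.92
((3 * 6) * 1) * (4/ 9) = 8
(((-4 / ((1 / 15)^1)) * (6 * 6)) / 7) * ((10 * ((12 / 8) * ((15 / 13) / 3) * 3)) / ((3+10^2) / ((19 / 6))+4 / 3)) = -2770200/17563 = -157.73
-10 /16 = -0.62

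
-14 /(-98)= 1/7 = 0.14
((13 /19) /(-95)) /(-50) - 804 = -72560987/90250 = -804.00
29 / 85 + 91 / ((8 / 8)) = 7764/85 = 91.34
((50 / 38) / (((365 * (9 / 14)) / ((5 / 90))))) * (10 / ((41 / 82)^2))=1400/112347 = 0.01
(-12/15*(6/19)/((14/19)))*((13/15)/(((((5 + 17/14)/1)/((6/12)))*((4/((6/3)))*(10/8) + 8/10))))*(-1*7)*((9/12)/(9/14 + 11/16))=20384/712965 = 0.03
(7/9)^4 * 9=2401/729 = 3.29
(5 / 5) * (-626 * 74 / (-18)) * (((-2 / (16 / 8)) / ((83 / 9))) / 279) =-23162/23157 = -1.00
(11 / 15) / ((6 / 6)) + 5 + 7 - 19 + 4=-34/15 = -2.27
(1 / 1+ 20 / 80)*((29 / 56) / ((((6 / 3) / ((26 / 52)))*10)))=29/1792 = 0.02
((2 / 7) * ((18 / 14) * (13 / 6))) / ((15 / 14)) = 0.74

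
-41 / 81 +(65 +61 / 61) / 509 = -15523/41229 = -0.38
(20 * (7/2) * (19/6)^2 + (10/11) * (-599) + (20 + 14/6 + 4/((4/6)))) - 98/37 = 1341271/7326 = 183.08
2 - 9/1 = -7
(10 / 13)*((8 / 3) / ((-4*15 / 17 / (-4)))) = 272/117 = 2.32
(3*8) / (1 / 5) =120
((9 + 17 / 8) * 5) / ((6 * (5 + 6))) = 445/528 = 0.84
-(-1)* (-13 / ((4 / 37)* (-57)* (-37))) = -13/228 = -0.06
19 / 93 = 0.20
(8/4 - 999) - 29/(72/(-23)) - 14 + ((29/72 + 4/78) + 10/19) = -741560/741 = -1000.76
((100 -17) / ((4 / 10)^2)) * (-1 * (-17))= 35275/4 = 8818.75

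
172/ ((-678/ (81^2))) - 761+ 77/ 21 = -820982/339 = -2421.78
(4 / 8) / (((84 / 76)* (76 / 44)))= 11/42 = 0.26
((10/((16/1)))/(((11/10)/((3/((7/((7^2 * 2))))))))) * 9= 4725/22 = 214.77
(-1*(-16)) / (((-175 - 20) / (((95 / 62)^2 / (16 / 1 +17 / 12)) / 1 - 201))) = 11324512/687115 = 16.48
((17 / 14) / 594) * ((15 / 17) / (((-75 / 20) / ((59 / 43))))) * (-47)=2773/89397 = 0.03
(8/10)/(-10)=-2/25 = -0.08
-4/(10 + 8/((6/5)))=-6/25 = -0.24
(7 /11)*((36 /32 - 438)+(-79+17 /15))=-432383/1320 = -327.56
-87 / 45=-1.93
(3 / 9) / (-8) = -1/24 = -0.04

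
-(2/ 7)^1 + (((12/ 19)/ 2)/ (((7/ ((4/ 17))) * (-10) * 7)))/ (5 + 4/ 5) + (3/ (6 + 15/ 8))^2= -580862/4130847 = -0.14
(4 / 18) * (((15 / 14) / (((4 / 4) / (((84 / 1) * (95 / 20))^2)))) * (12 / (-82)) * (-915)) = 208098450/41 = 5075571.95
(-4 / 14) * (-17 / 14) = 17/49 = 0.35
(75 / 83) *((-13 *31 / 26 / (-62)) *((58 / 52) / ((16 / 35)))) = 76125/138112 = 0.55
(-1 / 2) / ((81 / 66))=-11/27 = -0.41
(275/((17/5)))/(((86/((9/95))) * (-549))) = -275/1694458 = 0.00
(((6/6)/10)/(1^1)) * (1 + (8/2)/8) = 3/20 = 0.15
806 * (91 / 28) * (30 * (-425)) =-33398625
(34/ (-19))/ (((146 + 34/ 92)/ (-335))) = 4.10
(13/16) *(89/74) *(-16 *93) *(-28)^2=-42179592/37 = -1139988.97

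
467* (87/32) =40629/32 = 1269.66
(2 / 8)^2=0.06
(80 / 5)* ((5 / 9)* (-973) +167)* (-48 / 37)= 860672/111 = 7753.80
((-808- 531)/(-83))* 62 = 83018/83 = 1000.22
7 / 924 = 1/132 = 0.01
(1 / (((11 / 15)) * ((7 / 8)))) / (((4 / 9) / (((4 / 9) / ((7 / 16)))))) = 1920/539 = 3.56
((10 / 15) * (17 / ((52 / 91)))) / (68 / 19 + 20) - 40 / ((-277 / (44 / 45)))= 313469/319104 = 0.98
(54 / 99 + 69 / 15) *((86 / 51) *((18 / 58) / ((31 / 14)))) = 1022196/840565 = 1.22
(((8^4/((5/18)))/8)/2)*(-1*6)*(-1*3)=82944/5 = 16588.80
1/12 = 0.08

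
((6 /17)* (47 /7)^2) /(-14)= -6627/5831 = -1.14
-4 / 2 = -2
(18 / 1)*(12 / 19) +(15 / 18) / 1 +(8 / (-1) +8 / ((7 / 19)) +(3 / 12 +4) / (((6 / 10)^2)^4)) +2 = 980642723/3490452 = 280.95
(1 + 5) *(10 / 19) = 60/19 = 3.16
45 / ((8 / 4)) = 45/2 = 22.50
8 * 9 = 72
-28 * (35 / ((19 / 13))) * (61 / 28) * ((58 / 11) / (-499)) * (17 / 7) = 37.49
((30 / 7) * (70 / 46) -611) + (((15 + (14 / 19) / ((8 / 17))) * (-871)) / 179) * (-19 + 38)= -35176095/16468 = -2136.03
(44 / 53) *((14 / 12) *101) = 15554/159 = 97.82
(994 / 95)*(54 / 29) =53676/2755 = 19.48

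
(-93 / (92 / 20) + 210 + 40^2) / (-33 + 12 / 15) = -205825/3703 = -55.58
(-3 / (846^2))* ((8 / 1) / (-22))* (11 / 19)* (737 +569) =1306/1133217 = 0.00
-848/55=-15.42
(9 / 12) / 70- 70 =-19597/280 = -69.99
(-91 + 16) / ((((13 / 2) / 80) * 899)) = -12000/11687 = -1.03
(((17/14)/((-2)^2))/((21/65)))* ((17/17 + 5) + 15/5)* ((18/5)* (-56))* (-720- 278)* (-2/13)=-1832328/7 = -261761.14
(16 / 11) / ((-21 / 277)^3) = -340062928/101871 = -3338.17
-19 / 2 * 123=-2337/2 = -1168.50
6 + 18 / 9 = 8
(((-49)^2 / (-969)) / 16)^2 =5764801/240374016 = 0.02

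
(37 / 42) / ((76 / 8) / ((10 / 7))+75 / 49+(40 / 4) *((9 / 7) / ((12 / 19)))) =2590/83901 = 0.03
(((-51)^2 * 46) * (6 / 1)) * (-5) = -3589380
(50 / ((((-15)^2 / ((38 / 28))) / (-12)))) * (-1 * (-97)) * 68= -23871.24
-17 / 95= -0.18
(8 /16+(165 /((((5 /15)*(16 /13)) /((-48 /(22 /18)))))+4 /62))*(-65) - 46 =63648723/62 = 1026592.31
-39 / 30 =-13/10 = -1.30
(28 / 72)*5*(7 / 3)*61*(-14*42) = -1464610/9 = -162734.44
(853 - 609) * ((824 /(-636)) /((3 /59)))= -6217.14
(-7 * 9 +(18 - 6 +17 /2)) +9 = -67/2 = -33.50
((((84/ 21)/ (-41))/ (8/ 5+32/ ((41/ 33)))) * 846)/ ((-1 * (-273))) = -0.01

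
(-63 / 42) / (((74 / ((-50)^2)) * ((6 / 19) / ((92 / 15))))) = -109250/111 = -984.23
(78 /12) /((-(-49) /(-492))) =-3198/49 = -65.27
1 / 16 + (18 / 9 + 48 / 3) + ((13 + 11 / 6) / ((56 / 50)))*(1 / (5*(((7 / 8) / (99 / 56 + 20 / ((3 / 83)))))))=83890873/49392 = 1698.47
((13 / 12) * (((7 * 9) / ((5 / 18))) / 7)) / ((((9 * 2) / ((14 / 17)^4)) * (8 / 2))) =93639/417605 = 0.22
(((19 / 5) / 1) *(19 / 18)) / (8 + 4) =361/1080 = 0.33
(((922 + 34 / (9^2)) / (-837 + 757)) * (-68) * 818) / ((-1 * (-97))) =259750174/39285 = 6611.94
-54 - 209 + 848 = 585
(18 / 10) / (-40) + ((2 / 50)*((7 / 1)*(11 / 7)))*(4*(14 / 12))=241/120 = 2.01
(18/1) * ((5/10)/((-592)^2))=9/350464 = 0.00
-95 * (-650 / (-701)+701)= -46744845/701 = -66683.09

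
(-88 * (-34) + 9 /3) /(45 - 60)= -199.67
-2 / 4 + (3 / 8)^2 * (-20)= -53/16 = -3.31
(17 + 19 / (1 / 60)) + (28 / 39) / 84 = 135370/117 = 1157.01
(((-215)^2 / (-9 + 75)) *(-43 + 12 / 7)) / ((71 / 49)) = -93513175/4686 = -19955.86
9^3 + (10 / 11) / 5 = 8021/11 = 729.18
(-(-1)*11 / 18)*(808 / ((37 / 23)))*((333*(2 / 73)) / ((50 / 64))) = 6541568/1825 = 3584.42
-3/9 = -1/3 = -0.33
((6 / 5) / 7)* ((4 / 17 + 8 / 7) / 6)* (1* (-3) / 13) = -0.01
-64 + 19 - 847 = -892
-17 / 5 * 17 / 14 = -289/70 = -4.13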